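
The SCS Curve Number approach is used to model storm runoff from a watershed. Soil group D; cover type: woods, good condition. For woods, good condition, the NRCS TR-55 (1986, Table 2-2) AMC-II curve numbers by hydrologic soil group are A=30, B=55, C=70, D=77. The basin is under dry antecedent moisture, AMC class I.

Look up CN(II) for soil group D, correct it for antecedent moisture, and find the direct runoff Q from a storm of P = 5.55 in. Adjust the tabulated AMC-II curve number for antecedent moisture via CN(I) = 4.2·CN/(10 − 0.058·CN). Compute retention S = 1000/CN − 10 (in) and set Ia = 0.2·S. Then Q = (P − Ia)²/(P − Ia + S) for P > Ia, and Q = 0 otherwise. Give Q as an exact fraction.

Q = 17818779169/11755169580 in ≈ 1.516 in

NRCS table: woods, good condition, soil group D → CN(II) = 77
CN(I) from CN(II)=77: (4.2·77)/(10 − 0.058·77) = 161700/2767 ≈ 58.439
S = 1000/(161700/2767) − 10 = 11500/1617 in ≈ 7.112 in
Ia = 0.2·(11500/1617) = 2300/1617 in ≈ 1.422 in
Since P=5.550 > Ia=1.422: effective rainfall P−Ia = 133487/32340 in
Q: (133487/32340)² ÷ (363487/32340) = 17818779169/11755169580 in (≈ 1.516 in)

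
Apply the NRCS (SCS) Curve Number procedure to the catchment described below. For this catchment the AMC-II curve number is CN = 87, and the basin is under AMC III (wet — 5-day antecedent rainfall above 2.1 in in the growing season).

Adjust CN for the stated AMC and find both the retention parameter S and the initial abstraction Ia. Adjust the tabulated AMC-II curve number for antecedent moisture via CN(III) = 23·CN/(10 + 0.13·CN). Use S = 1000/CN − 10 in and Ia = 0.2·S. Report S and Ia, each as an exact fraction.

CN(III) from CN(II)=87: (23·87)/(10 + 0.13·87) = 200100/2131 ≈ 93.900
Retention S: 1000/CN − 10 with CN=93.900 → S = 1300/2001 ≈ 0.650 in
Initial abstraction Ia = S/5 = (1300/2001)/5 = 260/2001 ≈ 0.130 in

S = 1300/2001 in ≈ 0.650 in; Ia = 260/2001 in ≈ 0.130 in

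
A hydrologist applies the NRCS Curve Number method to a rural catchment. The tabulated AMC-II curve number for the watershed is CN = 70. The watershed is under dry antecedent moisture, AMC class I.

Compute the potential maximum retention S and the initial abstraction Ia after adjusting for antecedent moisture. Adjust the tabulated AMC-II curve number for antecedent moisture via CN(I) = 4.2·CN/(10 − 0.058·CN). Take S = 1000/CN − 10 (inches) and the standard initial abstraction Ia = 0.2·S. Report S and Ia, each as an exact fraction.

S = 500/49 in ≈ 10.204 in; Ia = 100/49 in ≈ 2.041 in

Dry (AMC I): CN(I) = 4.2·70/(10 − 0.058·70) = 294/(297/50) = 4900/99 ≈ 49.495
Retention S: 1000/CN − 10 with CN=49.495 → S = 500/49 ≈ 10.204 in
Initial abstraction Ia = S/5 = (500/49)/5 = 100/49 ≈ 2.041 in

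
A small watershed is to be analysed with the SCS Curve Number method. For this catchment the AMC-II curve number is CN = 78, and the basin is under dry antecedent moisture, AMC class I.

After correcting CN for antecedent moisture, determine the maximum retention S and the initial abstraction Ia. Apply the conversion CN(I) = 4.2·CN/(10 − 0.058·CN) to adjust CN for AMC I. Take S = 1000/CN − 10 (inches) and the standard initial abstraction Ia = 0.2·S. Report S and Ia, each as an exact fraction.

S = 5500/819 in ≈ 6.716 in; Ia = 1100/819 in ≈ 1.343 in

CN(I) from CN(II)=78: (4.2·78)/(10 − 0.058·78) = 81900/1369 ≈ 59.825
S = 1000/(81900/1369) − 10 = 5500/819 in ≈ 6.716 in
Ia = 0.2S: 0.2·6.716 = 1.343 in (exactly 1100/819)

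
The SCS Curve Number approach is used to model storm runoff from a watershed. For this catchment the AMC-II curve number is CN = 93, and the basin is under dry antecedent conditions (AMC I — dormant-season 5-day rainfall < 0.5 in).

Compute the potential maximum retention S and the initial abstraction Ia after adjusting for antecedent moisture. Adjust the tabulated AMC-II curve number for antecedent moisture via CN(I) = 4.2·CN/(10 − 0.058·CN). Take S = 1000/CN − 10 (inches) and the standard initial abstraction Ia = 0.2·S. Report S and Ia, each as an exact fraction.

S = 500/279 in ≈ 1.792 in; Ia = 100/279 in ≈ 0.358 in

Dry (AMC I): CN(I) = 4.2·93/(10 − 0.058·93) = (1953/5)/(2303/500) = 27900/329 ≈ 84.802
Retention S: 1000/CN − 10 with CN=84.802 → S = 500/279 ≈ 1.792 in
Ia = 0.2·(500/279) = 100/279 in ≈ 0.358 in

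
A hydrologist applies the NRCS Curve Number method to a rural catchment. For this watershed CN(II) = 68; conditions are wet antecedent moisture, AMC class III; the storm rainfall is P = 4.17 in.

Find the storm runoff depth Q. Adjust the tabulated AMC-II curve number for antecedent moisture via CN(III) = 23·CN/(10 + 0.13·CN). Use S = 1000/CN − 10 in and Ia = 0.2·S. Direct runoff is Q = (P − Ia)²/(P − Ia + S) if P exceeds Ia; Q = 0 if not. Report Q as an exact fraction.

CN(III) from CN(II)=68: (23·68)/(10 + 0.13·68) = 39100/471 ≈ 83.015
Retention S: 1000/CN − 10 with CN=83.015 → S = 800/391 ≈ 2.046 in
Ia = 0.2·(800/391) = 160/391 in ≈ 0.409 in
Since P=4.170 > Ia=0.409: effective rainfall P−Ia = 147047/39100 in
Runoff Q = (P−Ia)²/(P−Ia+S) = (3.761)²/(3.761+2.046) = 21622820209/8877537700 ≈ 2.436 in

Q = 21622820209/8877537700 in ≈ 2.436 in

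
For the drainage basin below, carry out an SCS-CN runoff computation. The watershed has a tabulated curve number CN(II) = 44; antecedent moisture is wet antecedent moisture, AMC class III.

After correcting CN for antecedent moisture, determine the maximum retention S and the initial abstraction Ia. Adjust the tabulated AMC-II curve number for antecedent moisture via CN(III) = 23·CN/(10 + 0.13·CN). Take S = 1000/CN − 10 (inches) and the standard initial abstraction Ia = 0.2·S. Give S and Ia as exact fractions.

CN(III) from CN(II)=44: (23·44)/(10 + 0.13·44) = 25300/393 ≈ 64.377
Retention S: 1000/CN − 10 with CN=64.377 → S = 1400/253 ≈ 5.534 in
Ia = 0.2S: 0.2·5.534 = 1.107 in (exactly 280/253)

S = 1400/253 in ≈ 5.534 in; Ia = 280/253 in ≈ 1.107 in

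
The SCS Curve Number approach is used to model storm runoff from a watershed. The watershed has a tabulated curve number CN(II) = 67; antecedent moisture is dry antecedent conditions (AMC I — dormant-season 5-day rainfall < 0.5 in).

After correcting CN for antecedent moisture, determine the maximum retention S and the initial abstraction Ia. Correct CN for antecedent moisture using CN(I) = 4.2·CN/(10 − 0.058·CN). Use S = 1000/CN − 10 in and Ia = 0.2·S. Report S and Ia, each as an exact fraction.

Dry (AMC I): CN(I) = 4.2·67/(10 − 0.058·67) = (1407/5)/(3057/500) = 46900/1019 ≈ 46.026
Retention S: 1000/CN − 10 with CN=46.026 → S = 5500/469 ≈ 11.727 in
Initial abstraction Ia = S/5 = (5500/469)/5 = 1100/469 ≈ 2.345 in

S = 5500/469 in ≈ 11.727 in; Ia = 1100/469 in ≈ 2.345 in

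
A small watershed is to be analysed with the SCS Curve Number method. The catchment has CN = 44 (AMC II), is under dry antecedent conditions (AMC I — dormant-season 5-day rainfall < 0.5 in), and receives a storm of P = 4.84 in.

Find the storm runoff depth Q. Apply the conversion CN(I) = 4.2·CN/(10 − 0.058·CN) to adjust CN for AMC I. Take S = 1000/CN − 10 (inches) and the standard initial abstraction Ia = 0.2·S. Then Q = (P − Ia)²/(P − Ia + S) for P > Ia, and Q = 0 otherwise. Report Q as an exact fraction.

Adjust CN=44 to AMC I: 4.2·44/(10 − 0.058·44) → (924/5) ÷ (931/125) = 3300/133 ≈ 24.812
Max retention: S = 1000/(3300/133) − 10 = 1000/33 in (≈ 30.303 in)
Ia = 0.2·(1000/33) = 200/33 in ≈ 6.061 in
P = 4.840 ≤ Ia = 6.061 in: entire storm abstracted, Q = 0.

Q = 0 in ≈ 0.000 in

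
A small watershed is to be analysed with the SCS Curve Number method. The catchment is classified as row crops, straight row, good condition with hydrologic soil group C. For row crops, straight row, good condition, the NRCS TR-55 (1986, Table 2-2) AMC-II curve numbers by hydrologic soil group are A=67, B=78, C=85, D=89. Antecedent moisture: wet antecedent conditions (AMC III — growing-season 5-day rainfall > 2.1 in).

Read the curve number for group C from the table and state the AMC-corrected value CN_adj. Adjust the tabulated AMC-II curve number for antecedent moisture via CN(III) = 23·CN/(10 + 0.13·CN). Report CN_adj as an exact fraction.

CN_adj = 39100/421 ≈ 92.874

NRCS table: row crops, straight row, good condition, soil group C → CN(II) = 85
Adjust CN=85 to AMC III: 23·85/(10 + 0.13·85) → 1955 ÷ (421/20) = 39100/421 ≈ 92.874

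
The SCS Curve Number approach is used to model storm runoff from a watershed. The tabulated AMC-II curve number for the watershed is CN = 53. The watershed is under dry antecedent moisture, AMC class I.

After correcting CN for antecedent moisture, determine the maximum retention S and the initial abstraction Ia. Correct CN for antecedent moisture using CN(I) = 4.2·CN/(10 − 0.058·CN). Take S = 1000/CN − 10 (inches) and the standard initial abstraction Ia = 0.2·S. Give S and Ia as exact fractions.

Adjust CN=53 to AMC I: 4.2·53/(10 − 0.058·53) → (1113/5) ÷ (3463/500) = 111300/3463 ≈ 32.140
Max retention: S = 1000/(111300/3463) − 10 = 23500/1113 in (≈ 21.114 in)
Ia = 0.2S: 0.2·21.114 = 4.223 in (exactly 4700/1113)

S = 23500/1113 in ≈ 21.114 in; Ia = 4700/1113 in ≈ 4.223 in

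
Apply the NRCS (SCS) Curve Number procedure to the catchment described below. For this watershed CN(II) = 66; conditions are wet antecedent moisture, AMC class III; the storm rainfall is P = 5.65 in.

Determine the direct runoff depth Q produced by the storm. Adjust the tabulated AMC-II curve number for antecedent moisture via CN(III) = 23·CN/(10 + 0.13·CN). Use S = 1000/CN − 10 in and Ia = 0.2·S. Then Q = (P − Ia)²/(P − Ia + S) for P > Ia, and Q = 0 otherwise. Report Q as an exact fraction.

Wet (AMC III): CN(III) = 23·66/(10 + 0.13·66) = 1518/(929/50) = 75900/929 ≈ 81.701
S = 1000/(75900/929) − 10 = 1700/759 in ≈ 2.240 in
Ia = 0.2S: 0.2·2.240 = 0.448 in (exactly 340/759)
Since P=5.650 > Ia=0.448: effective rainfall P−Ia = 78967/15180 in
Q: (78967/15180)² ÷ (112967/15180) = 6235787089/1714839060 in (≈ 3.636 in)

Q = 6235787089/1714839060 in ≈ 3.636 in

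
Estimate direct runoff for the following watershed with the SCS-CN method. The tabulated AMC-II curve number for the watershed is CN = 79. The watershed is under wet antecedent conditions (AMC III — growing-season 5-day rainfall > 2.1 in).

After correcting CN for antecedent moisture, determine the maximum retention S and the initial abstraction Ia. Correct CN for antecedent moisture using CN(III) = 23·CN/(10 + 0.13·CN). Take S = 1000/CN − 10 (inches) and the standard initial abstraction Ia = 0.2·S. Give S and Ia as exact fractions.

CN(III) from CN(II)=79: (23·79)/(10 + 0.13·79) = 181700/2027 ≈ 89.640
S = 1000/(181700/2027) − 10 = 2100/1817 in ≈ 1.156 in
Ia = 0.2·(2100/1817) = 420/1817 in ≈ 0.231 in

S = 2100/1817 in ≈ 1.156 in; Ia = 420/1817 in ≈ 0.231 in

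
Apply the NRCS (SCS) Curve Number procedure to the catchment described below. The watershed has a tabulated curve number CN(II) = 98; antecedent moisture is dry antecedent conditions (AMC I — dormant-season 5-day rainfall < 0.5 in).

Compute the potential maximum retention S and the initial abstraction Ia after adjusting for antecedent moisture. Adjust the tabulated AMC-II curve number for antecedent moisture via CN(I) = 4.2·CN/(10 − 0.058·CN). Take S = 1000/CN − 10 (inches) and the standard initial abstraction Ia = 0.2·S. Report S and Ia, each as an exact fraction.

CN(I) from CN(II)=98: (4.2·98)/(10 − 0.058·98) = 102900/1079 ≈ 95.366
Max retention: S = 1000/(102900/1079) − 10 = 500/1029 in (≈ 0.486 in)
Ia = 0.2S: 0.2·0.486 = 0.097 in (exactly 100/1029)

S = 500/1029 in ≈ 0.486 in; Ia = 100/1029 in ≈ 0.097 in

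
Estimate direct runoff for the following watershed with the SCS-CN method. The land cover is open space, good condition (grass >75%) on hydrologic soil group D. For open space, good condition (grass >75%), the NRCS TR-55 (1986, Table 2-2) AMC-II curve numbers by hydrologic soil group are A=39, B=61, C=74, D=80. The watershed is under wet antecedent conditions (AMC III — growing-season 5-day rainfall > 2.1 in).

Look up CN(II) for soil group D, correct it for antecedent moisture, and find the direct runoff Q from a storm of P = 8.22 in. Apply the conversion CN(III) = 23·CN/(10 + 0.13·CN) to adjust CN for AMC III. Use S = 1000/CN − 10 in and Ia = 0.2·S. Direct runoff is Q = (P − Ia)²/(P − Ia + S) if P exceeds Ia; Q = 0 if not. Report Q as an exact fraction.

Q = 84695209/12020950 in ≈ 7.046 in

NRCS table: open space, good condition (grass >75%), soil group D → CN(II) = 80
CN(III) from CN(II)=80: (23·80)/(10 + 0.13·80) = 4600/51 ≈ 90.196
S = 1000/(4600/51) − 10 = 25/23 in ≈ 1.087 in
Ia = 0.2·(25/23) = 5/23 in ≈ 0.217 in
Excess rainfall: 8.220 − 0.217 = 8.003 in; P > Ia so Q > 0
Runoff Q = (P−Ia)²/(P−Ia+S) = (8.003)²/(8.003+1.087) = 84695209/12020950 ≈ 7.046 in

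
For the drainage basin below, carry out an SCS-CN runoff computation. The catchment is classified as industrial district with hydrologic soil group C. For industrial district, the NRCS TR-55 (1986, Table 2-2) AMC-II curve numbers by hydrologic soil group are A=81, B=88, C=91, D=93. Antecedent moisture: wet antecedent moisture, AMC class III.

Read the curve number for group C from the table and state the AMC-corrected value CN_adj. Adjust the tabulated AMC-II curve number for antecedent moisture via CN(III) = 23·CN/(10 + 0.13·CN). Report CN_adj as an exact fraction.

NRCS table: industrial district, soil group C → CN(II) = 91
Wet (AMC III): CN(III) = 23·91/(10 + 0.13·91) = 2093/(2183/100) = 209300/2183 ≈ 95.877

CN_adj = 209300/2183 ≈ 95.877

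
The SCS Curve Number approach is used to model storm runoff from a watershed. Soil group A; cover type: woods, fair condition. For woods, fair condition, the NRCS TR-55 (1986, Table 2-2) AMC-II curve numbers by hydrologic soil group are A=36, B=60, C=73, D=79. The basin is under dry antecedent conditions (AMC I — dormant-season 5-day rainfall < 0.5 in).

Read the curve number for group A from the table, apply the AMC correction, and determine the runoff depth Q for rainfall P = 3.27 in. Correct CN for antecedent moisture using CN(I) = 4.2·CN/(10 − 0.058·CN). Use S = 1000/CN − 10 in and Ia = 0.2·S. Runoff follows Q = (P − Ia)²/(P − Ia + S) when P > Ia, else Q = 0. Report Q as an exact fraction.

NRCS table: woods, fair condition, soil group A → CN(II) = 36
Dry (AMC I): CN(I) = 4.2·36/(10 − 0.058·36) = (756/5)/(989/125) = 18900/989 ≈ 19.110
Retention S: 1000/CN − 10 with CN=19.110 → S = 8000/189 ≈ 42.328 in
Ia = 0.2·(8000/189) = 1600/189 in ≈ 8.466 in
P = 3.270 ≤ Ia = 8.466 in: entire storm abstracted, Q = 0.

Q = 0 in ≈ 0.000 in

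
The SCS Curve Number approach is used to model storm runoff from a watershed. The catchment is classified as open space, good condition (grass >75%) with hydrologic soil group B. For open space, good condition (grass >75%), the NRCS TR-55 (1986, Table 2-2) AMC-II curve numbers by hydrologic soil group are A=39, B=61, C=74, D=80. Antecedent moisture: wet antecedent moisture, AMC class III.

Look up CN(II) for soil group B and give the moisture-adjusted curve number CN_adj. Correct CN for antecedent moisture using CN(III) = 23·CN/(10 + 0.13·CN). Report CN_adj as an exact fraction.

CN_adj = 140300/1793 ≈ 78.249

NRCS table: open space, good condition (grass >75%), soil group B → CN(II) = 61
Adjust CN=61 to AMC III: 23·61/(10 + 0.13·61) → 1403 ÷ (1793/100) = 140300/1793 ≈ 78.249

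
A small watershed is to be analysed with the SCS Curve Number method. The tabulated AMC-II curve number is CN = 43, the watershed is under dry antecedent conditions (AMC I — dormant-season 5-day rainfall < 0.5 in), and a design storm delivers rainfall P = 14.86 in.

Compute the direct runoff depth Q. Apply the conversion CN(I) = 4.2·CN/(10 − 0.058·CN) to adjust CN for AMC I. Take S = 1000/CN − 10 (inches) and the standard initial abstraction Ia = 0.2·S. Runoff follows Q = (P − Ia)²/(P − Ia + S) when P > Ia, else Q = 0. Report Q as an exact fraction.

Q = 16549021449/9084827150 in ≈ 1.822 in

CN(I) from CN(II)=43: (4.2·43)/(10 − 0.058·43) = 30100/1251 ≈ 24.061
S = 1000/(30100/1251) − 10 = 9500/301 in ≈ 31.561 in
Ia = 0.2S: 0.2·31.561 = 6.312 in (exactly 1900/301)
Excess rainfall: 14.860 − 6.312 = 8.548 in; P > Ia so Q > 0
Q = (128643/15050)²/((128643/15050) + 9500/301) = (16549021449/226502500)/(603643/15050) = 16549021449/9084827150 in ≈ 1.822 in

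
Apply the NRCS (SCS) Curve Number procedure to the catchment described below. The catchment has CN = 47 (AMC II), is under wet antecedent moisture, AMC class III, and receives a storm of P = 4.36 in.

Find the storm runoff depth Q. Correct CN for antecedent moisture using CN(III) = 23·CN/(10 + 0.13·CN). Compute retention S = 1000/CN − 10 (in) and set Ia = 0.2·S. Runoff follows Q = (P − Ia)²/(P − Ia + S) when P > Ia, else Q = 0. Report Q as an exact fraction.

CN(III) from CN(II)=47: (23·47)/(10 + 0.13·47) = 108100/1611 ≈ 67.101
Max retention: S = 1000/(108100/1611) − 10 = 5300/1081 in (≈ 4.903 in)
Ia = 0.2S: 0.2·4.903 = 0.981 in (exactly 1060/1081)
Excess rainfall: 4.360 − 0.981 = 3.379 in; P > Ia so Q > 0
Q: (91329/27025)² ÷ (223829/27025) = 8340986241/6048978725 in (≈ 1.379 in)

Q = 8340986241/6048978725 in ≈ 1.379 in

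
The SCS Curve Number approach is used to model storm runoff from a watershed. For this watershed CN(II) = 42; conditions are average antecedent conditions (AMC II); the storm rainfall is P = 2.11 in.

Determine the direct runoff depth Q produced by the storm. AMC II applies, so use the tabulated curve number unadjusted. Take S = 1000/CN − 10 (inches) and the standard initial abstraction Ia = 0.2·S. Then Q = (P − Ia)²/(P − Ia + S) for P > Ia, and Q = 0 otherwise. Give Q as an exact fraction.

CN(II) = 42; AMC II needs no correction.
S = 1000/42 − 10 = 290/21 in ≈ 13.810 in
Ia = 0.2S: 0.2·13.810 = 2.762 in (exactly 58/21)
P = 2.110 ≤ Ia = 2.762 in: entire storm abstracted, Q = 0.

Q = 0 in ≈ 0.000 in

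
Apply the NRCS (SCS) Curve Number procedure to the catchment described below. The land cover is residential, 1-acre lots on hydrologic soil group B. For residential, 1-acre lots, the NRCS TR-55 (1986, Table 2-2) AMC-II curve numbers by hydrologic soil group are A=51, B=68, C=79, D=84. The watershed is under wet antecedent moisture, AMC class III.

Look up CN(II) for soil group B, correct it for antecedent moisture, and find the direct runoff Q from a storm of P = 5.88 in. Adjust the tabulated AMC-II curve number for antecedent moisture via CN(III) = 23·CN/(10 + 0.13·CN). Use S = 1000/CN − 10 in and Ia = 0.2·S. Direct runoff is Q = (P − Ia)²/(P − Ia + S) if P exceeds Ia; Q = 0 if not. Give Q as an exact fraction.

NRCS table: residential, 1-acre lots, soil group B → CN(II) = 68
Wet (AMC III): CN(III) = 23·68/(10 + 0.13·68) = 1564/(471/25) = 39100/471 ≈ 83.015
Retention S: 1000/CN − 10 with CN=83.015 → S = 800/391 ≈ 2.046 in
Ia = 0.2·(800/391) = 160/391 in ≈ 0.409 in
Since P=5.880 > Ia=0.409: effective rainfall P−Ia = 53477/9775 in
Runoff Q = (P−Ia)²/(P−Ia+S) = (5.471)²/(5.471+2.046) = 2859789529/718237675 ≈ 3.982 in

Q = 2859789529/718237675 in ≈ 3.982 in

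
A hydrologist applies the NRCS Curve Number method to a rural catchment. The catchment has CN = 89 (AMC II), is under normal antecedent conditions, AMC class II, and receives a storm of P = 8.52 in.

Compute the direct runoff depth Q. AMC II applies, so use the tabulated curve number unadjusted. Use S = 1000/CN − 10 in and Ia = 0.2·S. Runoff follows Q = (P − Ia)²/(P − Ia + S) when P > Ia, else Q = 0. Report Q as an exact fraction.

CN(II) = 89; AMC II needs no correction.
Max retention: S = 1000/89 − 10 = 110/89 in (≈ 1.236 in)
Ia = 0.2·(110/89) = 22/89 in ≈ 0.247 in
Excess rainfall: 8.520 − 0.247 = 8.273 in; P > Ia so Q > 0
Q: (18407/2225)² ÷ (21157/2225) = 338817649/47074325 in (≈ 7.198 in)

Q = 338817649/47074325 in ≈ 7.198 in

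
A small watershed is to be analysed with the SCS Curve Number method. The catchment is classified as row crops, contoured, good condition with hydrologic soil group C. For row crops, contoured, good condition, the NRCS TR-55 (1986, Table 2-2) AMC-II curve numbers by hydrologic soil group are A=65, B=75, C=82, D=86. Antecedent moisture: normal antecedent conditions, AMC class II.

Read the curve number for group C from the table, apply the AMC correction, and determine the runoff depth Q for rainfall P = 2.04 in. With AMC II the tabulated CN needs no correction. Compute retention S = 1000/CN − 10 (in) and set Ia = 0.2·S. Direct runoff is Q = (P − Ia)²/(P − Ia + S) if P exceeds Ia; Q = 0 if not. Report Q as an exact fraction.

Q = 897627/1329425 in ≈ 0.675 in

NRCS table: row crops, contoured, good condition, soil group C → CN(II) = 82
CN(II) = 82; AMC II needs no correction.
S = 1000/82 − 10 = 90/41 in ≈ 2.195 in
Ia = 0.2S: 0.2·2.195 = 0.439 in (exactly 18/41)
Excess rainfall: 2.040 − 0.439 = 1.601 in; P > Ia so Q > 0
Q = (1641/1025)²/((1641/1025) + 90/41) = (2692881/1050625)/(3891/1025) = 897627/1329425 in ≈ 0.675 in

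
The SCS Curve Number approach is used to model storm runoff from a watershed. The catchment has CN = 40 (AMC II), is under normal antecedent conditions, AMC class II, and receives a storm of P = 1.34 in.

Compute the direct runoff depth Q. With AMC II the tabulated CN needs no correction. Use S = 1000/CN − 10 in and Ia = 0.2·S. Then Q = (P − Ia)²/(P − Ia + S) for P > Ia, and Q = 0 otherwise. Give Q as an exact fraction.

Average conditions: CN = 40 (no AMC adjustment).
Max retention: S = 1000/40 − 10 = 15 in (≈ 15.000 in)
Ia = 0.2S: 0.2·15.000 = 3.000 in (exactly 3)
P = 1.340 ≤ Ia = 3.000 in: entire storm abstracted, Q = 0.

Q = 0 in ≈ 0.000 in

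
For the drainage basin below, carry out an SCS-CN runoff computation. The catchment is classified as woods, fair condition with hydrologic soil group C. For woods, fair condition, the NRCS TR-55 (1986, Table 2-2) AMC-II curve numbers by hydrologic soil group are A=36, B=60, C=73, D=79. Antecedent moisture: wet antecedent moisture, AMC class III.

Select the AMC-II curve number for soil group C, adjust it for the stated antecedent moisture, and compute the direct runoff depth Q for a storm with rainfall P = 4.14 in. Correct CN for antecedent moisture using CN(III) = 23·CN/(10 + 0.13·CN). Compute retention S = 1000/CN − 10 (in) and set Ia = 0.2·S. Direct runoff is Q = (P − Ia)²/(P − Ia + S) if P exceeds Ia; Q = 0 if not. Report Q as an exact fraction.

Q = 11417136201/4249297150 in ≈ 2.687 in

NRCS table: woods, fair condition, soil group C → CN(II) = 73
Wet (AMC III): CN(III) = 23·73/(10 + 0.13·73) = 1679/(1949/100) = 167900/1949 ≈ 86.147
Retention S: 1000/CN − 10 with CN=86.147 → S = 2700/1679 ≈ 1.608 in
Ia = 0.2·(2700/1679) = 540/1679 in ≈ 0.322 in
Since P=4.140 > Ia=0.322: effective rainfall P−Ia = 320553/83950 in
Q = (320553/83950)²/((320553/83950) + 2700/1679) = (102754225809/7047602500)/(455553/83950) = 11417136201/4249297150 in ≈ 2.687 in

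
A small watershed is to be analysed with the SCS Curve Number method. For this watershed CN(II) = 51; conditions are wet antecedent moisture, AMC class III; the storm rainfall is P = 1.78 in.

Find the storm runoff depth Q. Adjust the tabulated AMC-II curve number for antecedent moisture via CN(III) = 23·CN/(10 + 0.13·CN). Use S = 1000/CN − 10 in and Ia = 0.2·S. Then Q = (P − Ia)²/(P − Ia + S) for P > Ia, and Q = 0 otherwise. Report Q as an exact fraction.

Q = 3068827609/17618284050 in ≈ 0.174 in

CN(III) from CN(II)=51: (23·51)/(10 + 0.13·51) = 117300/1663 ≈ 70.535
Retention S: 1000/CN − 10 with CN=70.535 → S = 4900/1173 ≈ 4.177 in
Initial abstraction Ia = S/5 = (4900/1173)/5 = 980/1173 ≈ 0.835 in
Since P=1.780 > Ia=0.835: effective rainfall P−Ia = 55397/58650 in
Q: (55397/58650)² ÷ (300397/58650) = 3068827609/17618284050 in (≈ 0.174 in)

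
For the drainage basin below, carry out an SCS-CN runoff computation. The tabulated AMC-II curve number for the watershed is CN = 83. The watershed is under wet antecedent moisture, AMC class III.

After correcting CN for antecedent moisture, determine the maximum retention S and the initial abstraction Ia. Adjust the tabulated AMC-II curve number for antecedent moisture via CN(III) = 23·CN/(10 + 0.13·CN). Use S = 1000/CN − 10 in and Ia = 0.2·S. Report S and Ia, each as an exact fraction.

S = 1700/1909 in ≈ 0.891 in; Ia = 340/1909 in ≈ 0.178 in

CN(III) from CN(II)=83: (23·83)/(10 + 0.13·83) = 190900/2079 ≈ 91.823
Max retention: S = 1000/(190900/2079) − 10 = 1700/1909 in (≈ 0.891 in)
Ia = 0.2S: 0.2·0.891 = 0.178 in (exactly 340/1909)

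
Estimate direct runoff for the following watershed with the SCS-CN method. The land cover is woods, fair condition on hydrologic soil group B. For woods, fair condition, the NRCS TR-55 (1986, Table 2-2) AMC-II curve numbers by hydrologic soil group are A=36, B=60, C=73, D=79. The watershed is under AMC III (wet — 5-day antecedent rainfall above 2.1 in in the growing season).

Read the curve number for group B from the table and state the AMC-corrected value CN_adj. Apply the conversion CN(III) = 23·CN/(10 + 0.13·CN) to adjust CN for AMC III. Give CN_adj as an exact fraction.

CN_adj = 6900/89 ≈ 77.528

NRCS table: woods, fair condition, soil group B → CN(II) = 60
Wet (AMC III): CN(III) = 23·60/(10 + 0.13·60) = 1380/(89/5) = 6900/89 ≈ 77.528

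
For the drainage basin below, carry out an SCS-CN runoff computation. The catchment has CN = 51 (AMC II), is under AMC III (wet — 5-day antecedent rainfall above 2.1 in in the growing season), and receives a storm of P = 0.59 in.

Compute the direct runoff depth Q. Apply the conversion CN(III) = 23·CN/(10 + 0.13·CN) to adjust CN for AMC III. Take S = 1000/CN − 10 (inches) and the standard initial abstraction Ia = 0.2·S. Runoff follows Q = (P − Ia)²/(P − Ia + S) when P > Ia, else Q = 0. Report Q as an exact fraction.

Q = 0 in ≈ 0.000 in

Wet (AMC III): CN(III) = 23·51/(10 + 0.13·51) = 1173/(1663/100) = 117300/1663 ≈ 70.535
S = 1000/(117300/1663) − 10 = 4900/1173 in ≈ 4.177 in
Ia = 0.2S: 0.2·4.177 = 0.835 in (exactly 980/1173)
P = 0.590 ≤ Ia = 0.835 in: entire storm abstracted, Q = 0.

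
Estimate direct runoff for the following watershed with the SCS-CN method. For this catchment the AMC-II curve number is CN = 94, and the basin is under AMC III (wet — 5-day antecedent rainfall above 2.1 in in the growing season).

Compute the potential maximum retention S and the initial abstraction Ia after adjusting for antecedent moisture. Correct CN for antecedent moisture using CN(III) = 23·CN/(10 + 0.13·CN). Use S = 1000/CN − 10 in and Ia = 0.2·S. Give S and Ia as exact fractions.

S = 300/1081 in ≈ 0.278 in; Ia = 60/1081 in ≈ 0.056 in

CN(III) from CN(II)=94: (23·94)/(10 + 0.13·94) = 108100/1111 ≈ 97.300
Retention S: 1000/CN − 10 with CN=97.300 → S = 300/1081 ≈ 0.278 in
Initial abstraction Ia = S/5 = (300/1081)/5 = 60/1081 ≈ 0.056 in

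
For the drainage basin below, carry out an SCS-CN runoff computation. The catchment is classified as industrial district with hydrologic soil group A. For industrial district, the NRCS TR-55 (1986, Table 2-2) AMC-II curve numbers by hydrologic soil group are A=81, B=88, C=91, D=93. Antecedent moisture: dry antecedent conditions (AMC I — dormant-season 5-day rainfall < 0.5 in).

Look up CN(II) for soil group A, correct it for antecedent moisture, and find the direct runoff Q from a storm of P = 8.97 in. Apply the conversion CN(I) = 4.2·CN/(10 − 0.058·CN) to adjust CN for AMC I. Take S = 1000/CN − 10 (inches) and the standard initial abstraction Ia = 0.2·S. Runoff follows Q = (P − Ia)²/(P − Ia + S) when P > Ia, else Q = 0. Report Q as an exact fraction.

Q = 1784353625209/388814069700 in ≈ 4.589 in

NRCS table: industrial district, soil group A → CN(II) = 81
Dry (AMC I): CN(I) = 4.2·81/(10 − 0.058·81) = (1701/5)/(2651/500) = 170100/2651 ≈ 64.164
Retention S: 1000/CN − 10 with CN=64.164 → S = 9500/1701 ≈ 5.585 in
Ia = 0.2S: 0.2·5.585 = 1.117 in (exactly 1900/1701)
Since P=8.970 > Ia=1.117: effective rainfall P−Ia = 1335797/170100 in
Q: (1335797/170100)² ÷ (2285797/170100) = 1784353625209/388814069700 in (≈ 4.589 in)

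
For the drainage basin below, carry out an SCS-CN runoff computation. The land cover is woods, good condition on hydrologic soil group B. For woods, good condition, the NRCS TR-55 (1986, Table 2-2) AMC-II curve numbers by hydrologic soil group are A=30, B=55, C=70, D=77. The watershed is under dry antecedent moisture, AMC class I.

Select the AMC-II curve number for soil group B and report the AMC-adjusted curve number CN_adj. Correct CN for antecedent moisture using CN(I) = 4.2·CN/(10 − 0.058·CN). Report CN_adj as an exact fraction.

CN_adj = 7700/227 ≈ 33.921

NRCS table: woods, good condition, soil group B → CN(II) = 55
Adjust CN=55 to AMC I: 4.2·55/(10 − 0.058·55) → 231 ÷ (681/100) = 7700/227 ≈ 33.921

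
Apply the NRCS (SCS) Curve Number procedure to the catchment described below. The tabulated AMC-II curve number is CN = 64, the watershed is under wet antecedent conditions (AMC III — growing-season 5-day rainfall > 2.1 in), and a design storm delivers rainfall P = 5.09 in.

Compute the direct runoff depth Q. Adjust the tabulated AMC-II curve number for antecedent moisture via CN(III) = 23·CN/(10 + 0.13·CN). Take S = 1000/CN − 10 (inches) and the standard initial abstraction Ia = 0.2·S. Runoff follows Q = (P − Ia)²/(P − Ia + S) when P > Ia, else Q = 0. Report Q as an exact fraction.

Wet (AMC III): CN(III) = 23·64/(10 + 0.13·64) = 1472/(458/25) = 18400/229 ≈ 80.349
Retention S: 1000/CN − 10 with CN=80.349 → S = 225/92 ≈ 2.446 in
Ia = 0.2S: 0.2·2.446 = 0.489 in (exactly 45/92)
Since P=5.090 > Ia=0.489: effective rainfall P−Ia = 5291/1150 in
Q: (5291/1150)² ÷ (16207/2300) = 27994681/9319025 in (≈ 3.004 in)

Q = 27994681/9319025 in ≈ 3.004 in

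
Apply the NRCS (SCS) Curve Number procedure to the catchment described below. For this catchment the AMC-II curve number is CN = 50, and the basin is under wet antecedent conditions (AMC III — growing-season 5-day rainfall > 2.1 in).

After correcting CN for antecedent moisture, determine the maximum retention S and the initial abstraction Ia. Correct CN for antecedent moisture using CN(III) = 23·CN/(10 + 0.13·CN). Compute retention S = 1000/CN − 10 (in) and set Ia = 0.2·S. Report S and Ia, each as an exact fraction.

CN(III) from CN(II)=50: (23·50)/(10 + 0.13·50) = 2300/33 ≈ 69.697
S = 1000/(2300/33) − 10 = 100/23 in ≈ 4.348 in
Ia = 0.2S: 0.2·4.348 = 0.870 in (exactly 20/23)

S = 100/23 in ≈ 4.348 in; Ia = 20/23 in ≈ 0.870 in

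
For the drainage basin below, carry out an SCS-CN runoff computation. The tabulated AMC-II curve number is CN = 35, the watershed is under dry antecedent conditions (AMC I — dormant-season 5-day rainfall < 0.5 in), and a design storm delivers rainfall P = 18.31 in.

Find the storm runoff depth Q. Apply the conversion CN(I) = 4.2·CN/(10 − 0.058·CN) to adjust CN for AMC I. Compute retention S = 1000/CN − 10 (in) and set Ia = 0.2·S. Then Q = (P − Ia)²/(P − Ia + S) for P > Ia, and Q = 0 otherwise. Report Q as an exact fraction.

Adjust CN=35 to AMC I: 4.2·35/(10 − 0.058·35) → 147 ÷ (797/100) = 14700/797 ≈ 18.444
Max retention: S = 1000/(14700/797) − 10 = 6500/147 in (≈ 44.218 in)
Ia = 0.2S: 0.2·44.218 = 8.844 in (exactly 1300/147)
Since P=18.310 > Ia=8.844: effective rainfall P−Ia = 139157/14700 in
Q: (139157/14700)² ÷ (789157/14700) = 19364670649/11600607900 in (≈ 1.669 in)

Q = 19364670649/11600607900 in ≈ 1.669 in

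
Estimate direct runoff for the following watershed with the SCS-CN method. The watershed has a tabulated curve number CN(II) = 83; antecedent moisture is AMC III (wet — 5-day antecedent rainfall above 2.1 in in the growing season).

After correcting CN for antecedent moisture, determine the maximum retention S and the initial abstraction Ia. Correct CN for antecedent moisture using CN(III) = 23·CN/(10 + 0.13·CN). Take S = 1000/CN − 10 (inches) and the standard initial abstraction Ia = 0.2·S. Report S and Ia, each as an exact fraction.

Adjust CN=83 to AMC III: 23·83/(10 + 0.13·83) → 1909 ÷ (2079/100) = 190900/2079 ≈ 91.823
Retention S: 1000/CN − 10 with CN=91.823 → S = 1700/1909 ≈ 0.891 in
Ia = 0.2S: 0.2·0.891 = 0.178 in (exactly 340/1909)

S = 1700/1909 in ≈ 0.891 in; Ia = 340/1909 in ≈ 0.178 in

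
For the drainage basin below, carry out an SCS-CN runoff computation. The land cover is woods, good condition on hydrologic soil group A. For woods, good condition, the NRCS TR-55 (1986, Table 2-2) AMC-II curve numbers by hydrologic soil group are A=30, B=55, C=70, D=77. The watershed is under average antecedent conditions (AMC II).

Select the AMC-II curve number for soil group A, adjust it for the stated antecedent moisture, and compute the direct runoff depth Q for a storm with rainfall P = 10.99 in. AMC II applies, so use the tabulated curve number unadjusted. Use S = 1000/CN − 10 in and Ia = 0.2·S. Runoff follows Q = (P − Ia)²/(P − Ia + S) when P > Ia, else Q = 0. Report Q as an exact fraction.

Q = 514087/381300 in ≈ 1.348 in

NRCS table: woods, good condition, soil group A → CN(II) = 30
AMC II — tabulated CN = 30 applies directly.
Retention S: 1000/CN − 10 with CN=30.000 → S = 70/3 ≈ 23.333 in
Ia = 0.2S: 0.2·23.333 = 4.667 in (exactly 14/3)
Excess rainfall: 10.990 − 4.667 = 6.323 in; P > Ia so Q > 0
Q: (1897/300)² ÷ (8897/300) = 514087/381300 in (≈ 1.348 in)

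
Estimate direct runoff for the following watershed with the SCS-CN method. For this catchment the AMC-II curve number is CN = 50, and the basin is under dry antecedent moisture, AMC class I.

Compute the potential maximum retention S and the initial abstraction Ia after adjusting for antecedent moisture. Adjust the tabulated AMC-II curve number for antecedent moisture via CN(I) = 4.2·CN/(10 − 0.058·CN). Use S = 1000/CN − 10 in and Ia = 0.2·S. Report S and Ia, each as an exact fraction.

CN(I) from CN(II)=50: (4.2·50)/(10 − 0.058·50) = 2100/71 ≈ 29.577
S = 1000/(2100/71) − 10 = 500/21 in ≈ 23.810 in
Ia = 0.2·(500/21) = 100/21 in ≈ 4.762 in

S = 500/21 in ≈ 23.810 in; Ia = 100/21 in ≈ 4.762 in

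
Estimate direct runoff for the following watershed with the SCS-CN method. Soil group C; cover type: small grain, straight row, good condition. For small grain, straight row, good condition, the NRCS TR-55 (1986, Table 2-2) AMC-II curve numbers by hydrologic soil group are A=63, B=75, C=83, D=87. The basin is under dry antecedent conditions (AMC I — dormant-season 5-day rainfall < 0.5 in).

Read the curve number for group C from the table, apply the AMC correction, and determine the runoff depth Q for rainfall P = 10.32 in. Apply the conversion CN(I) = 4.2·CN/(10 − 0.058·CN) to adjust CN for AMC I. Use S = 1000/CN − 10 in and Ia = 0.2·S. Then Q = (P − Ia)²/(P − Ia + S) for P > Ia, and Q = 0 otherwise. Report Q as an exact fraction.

Q = 82903476818/13501583025 in ≈ 6.140 in

NRCS table: small grain, straight row, good condition, soil group C → CN(II) = 83
CN(I) from CN(II)=83: (4.2·83)/(10 − 0.058·83) = 174300/2593 ≈ 67.219
S = 1000/(174300/2593) − 10 = 8500/1743 in ≈ 4.877 in
Ia = 0.2·(8500/1743) = 1700/1743 in ≈ 0.975 in
Excess rainfall: 10.320 − 0.975 = 9.345 in; P > Ia so Q > 0
Runoff Q = (P−Ia)²/(P−Ia+S) = (9.345)²/(9.345+4.877) = 82903476818/13501583025 ≈ 6.140 in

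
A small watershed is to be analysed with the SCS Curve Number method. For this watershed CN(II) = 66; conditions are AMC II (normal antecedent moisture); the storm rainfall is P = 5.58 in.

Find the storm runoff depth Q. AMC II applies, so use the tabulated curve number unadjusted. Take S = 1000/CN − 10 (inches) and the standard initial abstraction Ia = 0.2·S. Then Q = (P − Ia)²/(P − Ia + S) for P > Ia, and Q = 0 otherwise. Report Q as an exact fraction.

CN(II) = 66; AMC II needs no correction.
S = 1000/66 − 10 = 170/33 in ≈ 5.152 in
Initial abstraction Ia = S/5 = (170/33)/5 = 34/33 ≈ 1.030 in
P − Ia = 5.580 − 1.030 = 7507/1650 ≈ 4.550 in (> 0, runoff occurs)
Q = (7507/1650)²/((7507/1650) + 170/33) = (56355049/2722500)/(16007/1650) = 56355049/26411550 in ≈ 2.134 in

Q = 56355049/26411550 in ≈ 2.134 in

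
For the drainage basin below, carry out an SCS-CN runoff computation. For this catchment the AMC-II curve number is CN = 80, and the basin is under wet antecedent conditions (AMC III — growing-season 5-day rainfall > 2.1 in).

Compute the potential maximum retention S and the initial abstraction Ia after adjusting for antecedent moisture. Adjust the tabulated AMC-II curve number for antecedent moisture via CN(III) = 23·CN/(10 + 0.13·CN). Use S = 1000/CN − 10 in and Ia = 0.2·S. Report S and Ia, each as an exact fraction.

S = 25/23 in ≈ 1.087 in; Ia = 5/23 in ≈ 0.217 in

Adjust CN=80 to AMC III: 23·80/(10 + 0.13·80) → 1840 ÷ (102/5) = 4600/51 ≈ 90.196
Max retention: S = 1000/(4600/51) − 10 = 25/23 in (≈ 1.087 in)
Ia = 0.2S: 0.2·1.087 = 0.217 in (exactly 5/23)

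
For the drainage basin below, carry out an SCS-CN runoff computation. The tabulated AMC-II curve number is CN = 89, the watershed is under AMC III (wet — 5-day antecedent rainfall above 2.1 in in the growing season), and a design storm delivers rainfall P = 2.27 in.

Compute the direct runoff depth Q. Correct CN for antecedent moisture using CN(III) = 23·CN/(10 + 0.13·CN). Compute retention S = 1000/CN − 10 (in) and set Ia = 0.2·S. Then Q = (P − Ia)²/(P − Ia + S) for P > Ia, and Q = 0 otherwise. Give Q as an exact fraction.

Adjust CN=89 to AMC III: 23·89/(10 + 0.13·89) → 2047 ÷ (2157/100) = 204700/2157 ≈ 94.900
S = 1000/(204700/2157) − 10 = 1100/2047 in ≈ 0.537 in
Ia = 0.2S: 0.2·0.537 = 0.107 in (exactly 220/2047)
P − Ia = 2.270 − 0.107 = 442669/204700 ≈ 2.163 in (> 0, runoff occurs)
Q: (442669/204700)² ÷ (552669/204700) = 195955843561/113131344300 in (≈ 1.732 in)

Q = 195955843561/113131344300 in ≈ 1.732 in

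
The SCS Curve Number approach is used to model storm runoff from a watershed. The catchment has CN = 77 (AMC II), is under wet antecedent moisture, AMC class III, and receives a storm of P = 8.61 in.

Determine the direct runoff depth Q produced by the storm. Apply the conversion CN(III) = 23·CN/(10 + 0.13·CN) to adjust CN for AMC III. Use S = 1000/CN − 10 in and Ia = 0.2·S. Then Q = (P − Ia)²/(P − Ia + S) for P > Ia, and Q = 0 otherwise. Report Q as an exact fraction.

Q = 4134104209/572086900 in ≈ 7.226 in

CN(III) from CN(II)=77: (23·77)/(10 + 0.13·77) = 7700/87 ≈ 88.506
Max retention: S = 1000/(7700/87) − 10 = 100/77 in (≈ 1.299 in)
Initial abstraction Ia = S/5 = (100/77)/5 = 20/77 ≈ 0.260 in
Excess rainfall: 8.610 − 0.260 = 8.350 in; P > Ia so Q > 0
Q: (64297/7700)² ÷ (74297/7700) = 4134104209/572086900 in (≈ 7.226 in)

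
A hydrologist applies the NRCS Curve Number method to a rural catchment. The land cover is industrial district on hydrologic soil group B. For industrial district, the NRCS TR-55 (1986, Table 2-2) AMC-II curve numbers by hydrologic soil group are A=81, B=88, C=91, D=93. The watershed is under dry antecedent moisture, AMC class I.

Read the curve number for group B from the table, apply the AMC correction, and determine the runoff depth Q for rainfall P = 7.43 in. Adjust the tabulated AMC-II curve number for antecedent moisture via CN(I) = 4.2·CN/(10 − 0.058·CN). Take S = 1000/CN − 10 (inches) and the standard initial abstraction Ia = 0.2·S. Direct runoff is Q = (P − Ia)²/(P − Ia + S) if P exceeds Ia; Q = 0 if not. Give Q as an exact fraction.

NRCS table: industrial district, soil group B → CN(II) = 88
Dry (AMC I): CN(I) = 4.2·88/(10 − 0.058·88) = (1848/5)/(612/125) = 3850/51 ≈ 75.490
Retention S: 1000/CN − 10 with CN=75.490 → S = 250/77 ≈ 3.247 in
Ia = 0.2·(250/77) = 50/77 in ≈ 0.649 in
Excess rainfall: 7.430 − 0.649 = 6.781 in; P > Ia so Q > 0
Q: (52211/7700)² ÷ (77211/7700) = 2725988521/594524700 in (≈ 4.585 in)

Q = 2725988521/594524700 in ≈ 4.585 in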